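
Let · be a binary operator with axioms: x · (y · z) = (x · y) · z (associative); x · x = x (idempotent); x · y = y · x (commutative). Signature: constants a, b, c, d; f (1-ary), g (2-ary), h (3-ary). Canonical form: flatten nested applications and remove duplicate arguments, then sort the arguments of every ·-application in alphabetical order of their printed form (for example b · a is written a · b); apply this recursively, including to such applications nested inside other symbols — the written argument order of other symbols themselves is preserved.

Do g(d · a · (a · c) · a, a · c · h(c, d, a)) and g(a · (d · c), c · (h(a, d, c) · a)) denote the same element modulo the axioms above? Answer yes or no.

Left:  g(d · a · (a · c) · a, a · c · h(c, d, a))
  Work inside:  d · a · (a · c) · a
  Flatten:  d · a · a · c · a
  Deduplicate:  drop duplicate a, a
  Order the arguments:  a · c · d
  Rebuild:  g(a · c · d, a · c · h(c, d, a))
Right:  g(a · (d · c), c · (h(a, d, c) · a))
  Focus inside:  c · (h(a, d, c) · a)
  Flatten:  c · h(a, d, c) · a
  Sort:  a · c · h(a, d, c)
  Rebuild:  g(a · c · d, a · c · h(a, d, c))

Answer: no — g(a · c · d, a · c · h(c, d, a)) vs g(a · c · d, a · c · h(a, d, c))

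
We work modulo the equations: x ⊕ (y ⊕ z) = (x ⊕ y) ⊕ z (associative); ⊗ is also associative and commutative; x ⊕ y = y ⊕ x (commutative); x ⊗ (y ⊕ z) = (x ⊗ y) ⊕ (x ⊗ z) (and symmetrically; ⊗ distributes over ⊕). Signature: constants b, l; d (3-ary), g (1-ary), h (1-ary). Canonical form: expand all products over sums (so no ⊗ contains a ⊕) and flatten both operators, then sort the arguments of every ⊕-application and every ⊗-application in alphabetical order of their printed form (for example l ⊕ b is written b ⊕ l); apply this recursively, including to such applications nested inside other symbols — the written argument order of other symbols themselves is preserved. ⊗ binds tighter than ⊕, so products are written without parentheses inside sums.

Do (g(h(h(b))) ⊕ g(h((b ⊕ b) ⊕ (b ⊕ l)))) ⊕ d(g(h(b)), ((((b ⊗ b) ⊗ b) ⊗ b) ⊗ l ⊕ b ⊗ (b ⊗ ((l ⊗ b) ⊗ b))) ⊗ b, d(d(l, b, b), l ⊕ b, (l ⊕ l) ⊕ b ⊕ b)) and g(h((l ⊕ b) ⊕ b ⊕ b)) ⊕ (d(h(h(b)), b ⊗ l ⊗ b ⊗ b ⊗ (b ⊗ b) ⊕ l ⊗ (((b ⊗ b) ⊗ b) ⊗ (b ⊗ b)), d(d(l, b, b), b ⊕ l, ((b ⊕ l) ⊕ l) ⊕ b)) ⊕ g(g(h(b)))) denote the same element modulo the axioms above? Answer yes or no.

Left:  (g(h(h(b))) ⊕ g(h((b ⊕ b) ⊕ (b ⊕ l)))) ⊕ d(g(h(b)), ((((b ⊗ b) ⊗ b) ⊗ b) ⊗ l ⊕ b ⊗ (b ⊗ ((l ⊗ b) ⊗ b))) ⊗ b, d(d(l, b, b), l ⊕ b, (l ⊕ l) ⊕ b ⊕ b))
  Expand:  g(h(h(b))) ⊕ g(h(b ⊕ b ⊕ b ⊕ l)) ⊕ d(g(h(b)), b ⊗ b ⊗ b ⊗ b ⊗ b ⊗ l ⊕ b ⊗ b ⊗ b ⊗ b ⊗ b ⊗ l, d(d(l, b, b), b ⊕ l, b ⊕ b ⊕ l ⊕ l))
  Order the arguments:  d(g(h(b)), b ⊗ b ⊗ b ⊗ b ⊗ b ⊗ l ⊕ b ⊗ b ⊗ b ⊗ b ⊗ b ⊗ l, d(d(l, b, b), b ⊕ l, b ⊕ b ⊕ l ⊕ l)) ⊕ g(h(b ⊕ b ⊕ b ⊕ l)) ⊕ g(h(h(b)))
Right:  g(h((l ⊕ b) ⊕ b ⊕ b)) ⊕ (d(h(h(b)), b ⊗ l ⊗ b ⊗ b ⊗ (b ⊗ b) ⊕ l ⊗ (((b ⊗ b) ⊗ b) ⊗ (b ⊗ b)), d(d(l, b, b), b ⊕ l, ((b ⊕ l) ⊕ l) ⊕ b)) ⊕ g(g(h(b))))
  Un-nest:  g(h(b ⊕ b ⊕ b ⊕ l)) ⊕ d(h(h(b)), b ⊗ b ⊗ b ⊗ b ⊗ b ⊗ l ⊕ b ⊗ b ⊗ b ⊗ b ⊗ b ⊗ l, d(d(l, b, b), b ⊕ l, b ⊕ b ⊕ l ⊕ l)) ⊕ g(g(h(b)))
  Sort:  d(h(h(b)), b ⊗ b ⊗ b ⊗ b ⊗ b ⊗ l ⊕ b ⊗ b ⊗ b ⊗ b ⊗ b ⊗ l, d(d(l, b, b), b ⊕ l, b ⊕ b ⊕ l ⊕ l)) ⊕ g(g(h(b))) ⊕ g(h(b ⊕ b ⊕ b ⊕ l))

Answer: no — d(g(h(b)), b ⊗ b ⊗ b ⊗ b ⊗ b ⊗ l ⊕ b ⊗ b ⊗ b ⊗ b ⊗ b ⊗ l, d(d(l, b, b), b ⊕ l, b ⊕ b ⊕ l ⊕ l)) ⊕ g(h(b ⊕ b ⊕ b ⊕ l)) ⊕ g(h(h(b))) vs d(h(h(b)), b ⊗ b ⊗ b ⊗ b ⊗ b ⊗ l ⊕ b ⊗ b ⊗ b ⊗ b ⊗ b ⊗ l, d(d(l, b, b), b ⊕ l, b ⊕ b ⊕ l ⊕ l)) ⊕ g(g(h(b))) ⊕ g(h(b ⊕ b ⊕ b ⊕ l))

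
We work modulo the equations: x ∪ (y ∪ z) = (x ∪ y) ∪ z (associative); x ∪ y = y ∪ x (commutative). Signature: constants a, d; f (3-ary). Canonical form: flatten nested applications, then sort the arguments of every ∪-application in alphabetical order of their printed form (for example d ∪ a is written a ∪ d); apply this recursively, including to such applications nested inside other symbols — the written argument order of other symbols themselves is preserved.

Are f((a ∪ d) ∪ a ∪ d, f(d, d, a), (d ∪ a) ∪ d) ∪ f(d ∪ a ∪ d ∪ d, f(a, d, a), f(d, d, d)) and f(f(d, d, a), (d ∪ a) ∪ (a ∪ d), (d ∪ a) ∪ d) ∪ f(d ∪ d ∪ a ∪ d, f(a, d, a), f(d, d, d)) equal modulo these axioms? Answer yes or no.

Left:  f((a ∪ d) ∪ a ∪ d, f(d, d, a), (d ∪ a) ∪ d) ∪ f(d ∪ a ∪ d ∪ d, f(a, d, a), f(d, d, d))
  Canonicalize subterm:  f((a ∪ d) ∪ a ∪ d, f(d, d, a), (d ∪ a) ∪ d)  →  f(a ∪ a ∪ d ∪ d, f(d, d, a), a ∪ d ∪ d)
  Canonicalize subterm:  f(d ∪ a ∪ d ∪ d, f(a, d, a), f(d, d, d))  →  f(a ∪ d ∪ d ∪ d, f(a, d, a), f(d, d, d))
  Sort arguments:  f(a ∪ a ∪ d ∪ d, f(d, d, a), a ∪ d ∪ d) ∪ f(a ∪ d ∪ d ∪ d, f(a, d, a), f(d, d, d))
Right:  f(f(d, d, a), (d ∪ a) ∪ (a ∪ d), (d ∪ a) ∪ d) ∪ f(d ∪ d ∪ a ∪ d, f(a, d, a), f(d, d, d))
  Canonicalize subterm:  f(f(d, d, a), (d ∪ a) ∪ (a ∪ d), (d ∪ a) ∪ d)  →  f(f(d, d, a), a ∪ a ∪ d ∪ d, a ∪ d ∪ d)
  Canonicalize subterm:  f(d ∪ d ∪ a ∪ d, f(a, d, a), f(d, d, d))  →  f(a ∪ d ∪ d ∪ d, f(a, d, a), f(d, d, d))
  Sort:  f(a ∪ d ∪ d ∪ d, f(a, d, a), f(d, d, d)) ∪ f(f(d, d, a), a ∪ a ∪ d ∪ d, a ∪ d ∪ d)

Answer: no — f(a ∪ a ∪ d ∪ d, f(d, d, a), a ∪ d ∪ d) ∪ f(a ∪ d ∪ d ∪ d, f(a, d, a), f(d, d, d)) vs f(a ∪ d ∪ d ∪ d, f(a, d, a), f(d, d, d)) ∪ f(f(d, d, a), a ∪ a ∪ d ∪ d, a ∪ d ∪ d)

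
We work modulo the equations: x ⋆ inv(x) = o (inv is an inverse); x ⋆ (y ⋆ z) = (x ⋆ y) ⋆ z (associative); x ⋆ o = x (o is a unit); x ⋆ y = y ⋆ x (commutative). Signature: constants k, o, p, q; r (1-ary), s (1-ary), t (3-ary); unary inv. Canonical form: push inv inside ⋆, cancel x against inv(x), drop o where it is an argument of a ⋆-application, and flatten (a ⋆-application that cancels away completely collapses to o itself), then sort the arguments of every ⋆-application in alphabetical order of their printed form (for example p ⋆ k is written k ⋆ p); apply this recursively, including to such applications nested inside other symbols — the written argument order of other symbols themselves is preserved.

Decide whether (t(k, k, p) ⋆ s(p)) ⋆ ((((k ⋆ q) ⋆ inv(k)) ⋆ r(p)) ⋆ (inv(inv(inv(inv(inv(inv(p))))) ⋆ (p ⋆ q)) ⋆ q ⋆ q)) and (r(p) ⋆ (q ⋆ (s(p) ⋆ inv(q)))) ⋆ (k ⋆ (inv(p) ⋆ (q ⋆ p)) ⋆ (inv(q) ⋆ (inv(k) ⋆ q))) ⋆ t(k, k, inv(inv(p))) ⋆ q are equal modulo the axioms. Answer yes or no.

Answer: yes — both canonical forms are q ⋆ q ⋆ r(p) ⋆ s(p) ⋆ t(k, k, p)

Derivation:
Left:  (t(k, k, p) ⋆ s(p)) ⋆ ((((k ⋆ q) ⋆ inv(k)) ⋆ r(p)) ⋆ (inv(inv(inv(inv(inv(inv(p))))) ⋆ (p ⋆ q)) ⋆ q ⋆ q))
  Push inv inside:  distribute inv over ⋆ and collapse double inv
  Cancel inverse pairs:  k cancels; p cancels
  Combine occurrences:  t(k, k, p) ⋆ s(p) ⋆ q ⋆ q ⋆ r(p)
  Sort arguments:  q ⋆ q ⋆ r(p) ⋆ s(p) ⋆ t(k, k, p)
Right:  (r(p) ⋆ (q ⋆ (s(p) ⋆ inv(q)))) ⋆ (k ⋆ (inv(p) ⋆ (q ⋆ p)) ⋆ (inv(q) ⋆ (inv(k) ⋆ q))) ⋆ t(k, k, inv(inv(p))) ⋆ q
  Push inv inside:  distribute inv over ⋆ and collapse double inv
  Cancel inverse pairs:  k cancels; p cancels
  Collect:  r(p) ⋆ q ⋆ q ⋆ s(p) ⋆ t(k, k, p)
  Sort arguments:  q ⋆ q ⋆ r(p) ⋆ s(p) ⋆ t(k, k, p)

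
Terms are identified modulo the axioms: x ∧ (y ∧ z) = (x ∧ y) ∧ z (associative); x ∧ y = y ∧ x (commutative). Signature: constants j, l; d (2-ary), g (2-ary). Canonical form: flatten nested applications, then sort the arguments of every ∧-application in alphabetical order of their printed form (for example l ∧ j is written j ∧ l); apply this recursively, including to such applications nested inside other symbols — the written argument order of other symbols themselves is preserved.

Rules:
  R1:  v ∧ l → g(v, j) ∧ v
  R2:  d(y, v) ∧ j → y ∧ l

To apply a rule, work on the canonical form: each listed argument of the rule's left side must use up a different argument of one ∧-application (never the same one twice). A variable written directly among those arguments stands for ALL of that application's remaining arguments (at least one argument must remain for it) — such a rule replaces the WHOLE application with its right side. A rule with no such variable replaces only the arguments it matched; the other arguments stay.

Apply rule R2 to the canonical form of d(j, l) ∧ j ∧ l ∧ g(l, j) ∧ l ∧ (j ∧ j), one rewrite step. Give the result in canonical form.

Answer: g(l, j) ∧ j ∧ j ∧ j ∧ l ∧ l ∧ l

Derivation:
Canonical form:  d(j, l) ∧ g(l, j) ∧ j ∧ j ∧ j ∧ l ∧ l
Match R2:  consume d(j, l), j;  v := l, y := j
Result:  g(l, j) ∧ j ∧ j ∧ j ∧ l ∧ l ∧ l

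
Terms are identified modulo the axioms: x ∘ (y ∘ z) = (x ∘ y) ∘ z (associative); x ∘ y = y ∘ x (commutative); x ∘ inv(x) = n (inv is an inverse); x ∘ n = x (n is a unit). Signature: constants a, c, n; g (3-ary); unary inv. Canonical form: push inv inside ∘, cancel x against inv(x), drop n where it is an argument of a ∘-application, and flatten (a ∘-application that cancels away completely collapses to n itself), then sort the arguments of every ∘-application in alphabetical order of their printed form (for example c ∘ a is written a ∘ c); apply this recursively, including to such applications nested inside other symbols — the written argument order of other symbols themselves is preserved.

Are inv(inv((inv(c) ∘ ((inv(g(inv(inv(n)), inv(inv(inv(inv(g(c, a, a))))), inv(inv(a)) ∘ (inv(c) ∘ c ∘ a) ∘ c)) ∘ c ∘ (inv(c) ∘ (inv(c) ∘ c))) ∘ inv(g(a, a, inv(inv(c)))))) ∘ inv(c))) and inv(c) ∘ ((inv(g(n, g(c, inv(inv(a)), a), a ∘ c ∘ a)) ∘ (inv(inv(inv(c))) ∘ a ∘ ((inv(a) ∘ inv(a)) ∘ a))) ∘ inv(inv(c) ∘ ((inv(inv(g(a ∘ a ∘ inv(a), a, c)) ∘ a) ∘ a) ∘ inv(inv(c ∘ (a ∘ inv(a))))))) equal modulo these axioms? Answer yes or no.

Left:  inv(inv((inv(c) ∘ ((inv(g(inv(inv(n)), inv(inv(inv(inv(g(c, a, a))))), inv(inv(a)) ∘ (inv(c) ∘ c ∘ a) ∘ c)) ∘ c ∘ (inv(c) ∘ (inv(c) ∘ c))) ∘ inv(g(a, a, inv(inv(c)))))) ∘ inv(c)))
  Push inv inside:  distribute inv over ∘ and collapse double inv
  Collect:  inv(c) ∘ inv(c) ∘ inv(g(n, g(c, a, a), a ∘ a ∘ c)) ∘ inv(g(a, a, c))
  Sort:  inv(c) ∘ inv(c) ∘ inv(g(a, a, c)) ∘ inv(g(n, g(c, a, a), a ∘ a ∘ c))
Right:  inv(c) ∘ ((inv(g(n, g(c, inv(inv(a)), a), a ∘ c ∘ a)) ∘ (inv(inv(inv(c))) ∘ a ∘ ((inv(a) ∘ inv(a)) ∘ a))) ∘ inv(inv(c) ∘ ((inv(inv(g(a ∘ a ∘ inv(a), a, c)) ∘ a) ∘ a) ∘ inv(inv(c ∘ (a ∘ inv(a)))))))
  Push inv inside:  distribute inv over ∘ and collapse double inv
  Cancel:  a cancels
  Collect terms:  inv(c) ∘ inv(c) ∘ inv(g(n, g(c, a, a), a ∘ a ∘ c)) ∘ inv(g(a, a, c))
  Sort arguments:  inv(c) ∘ inv(c) ∘ inv(g(a, a, c)) ∘ inv(g(n, g(c, a, a), a ∘ a ∘ c))

Answer: yes — both canonical forms are inv(c) ∘ inv(c) ∘ inv(g(a, a, c)) ∘ inv(g(n, g(c, a, a), a ∘ a ∘ c))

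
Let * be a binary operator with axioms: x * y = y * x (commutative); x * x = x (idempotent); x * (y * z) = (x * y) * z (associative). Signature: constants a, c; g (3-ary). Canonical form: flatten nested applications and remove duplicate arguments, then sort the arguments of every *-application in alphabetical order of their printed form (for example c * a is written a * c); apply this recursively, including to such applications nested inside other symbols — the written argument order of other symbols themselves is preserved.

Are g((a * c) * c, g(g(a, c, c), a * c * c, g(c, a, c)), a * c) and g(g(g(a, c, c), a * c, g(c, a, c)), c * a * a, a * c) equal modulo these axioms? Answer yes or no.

Answer: no — g(a * c, g(g(a, c, c), a * c, g(c, a, c)), a * c) vs g(g(g(a, c, c), a * c, g(c, a, c)), a * c, a * c)

Derivation:
Left:  g((a * c) * c, g(g(a, c, c), a * c * c, g(c, a, c)), a * c)
  Work inside:  (a * c) * c
  Un-nest:  a * c * c
  Drop duplicates:  drop duplicate c
  Order the arguments:  a * c
  Put back:  g(a * c, g(g(a, c, c), a * c, g(c, a, c)), a * c)
Right:  g(g(g(a, c, c), a * c, g(c, a, c)), c * a * a, a * c)
  Focus inside:  c * a * a
  Deduplicate:  drop duplicate a
  Sort arguments:  a * c
  Rebuild:  g(g(g(a, c, c), a * c, g(c, a, c)), a * c, a * c)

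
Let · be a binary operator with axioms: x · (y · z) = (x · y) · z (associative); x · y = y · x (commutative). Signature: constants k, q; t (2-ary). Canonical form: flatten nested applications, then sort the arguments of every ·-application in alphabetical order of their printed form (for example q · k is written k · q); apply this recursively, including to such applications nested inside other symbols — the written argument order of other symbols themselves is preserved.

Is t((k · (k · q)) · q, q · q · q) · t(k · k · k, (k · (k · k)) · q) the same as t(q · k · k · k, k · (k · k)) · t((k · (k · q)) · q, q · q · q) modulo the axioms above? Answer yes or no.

Left:  t((k · (k · q)) · q, q · q · q) · t(k · k · k, (k · (k · k)) · q)
  Canonicalize subterm:  t((k · (k · q)) · q, q · q · q)  →  t(k · k · q · q, q · q · q)
  Simplify inside:  t(k · k · k, (k · (k · k)) · q)  →  t(k · k · k, k · k · k · q)
  Sort:  t(k · k · k, k · k · k · q) · t(k · k · q · q, q · q · q)
Right:  t(q · k · k · k, k · (k · k)) · t((k · (k · q)) · q, q · q · q)
  Simplify inside:  t(q · k · k · k, k · (k · k))  →  t(k · k · k · q, k · k · k)
  Simplify inside:  t((k · (k · q)) · q, q · q · q)  →  t(k · k · q · q, q · q · q)
  Sort:  t(k · k · k · q, k · k · k) · t(k · k · q · q, q · q · q)

Answer: no — t(k · k · k, k · k · k · q) · t(k · k · q · q, q · q · q) vs t(k · k · k · q, k · k · k) · t(k · k · q · q, q · q · q)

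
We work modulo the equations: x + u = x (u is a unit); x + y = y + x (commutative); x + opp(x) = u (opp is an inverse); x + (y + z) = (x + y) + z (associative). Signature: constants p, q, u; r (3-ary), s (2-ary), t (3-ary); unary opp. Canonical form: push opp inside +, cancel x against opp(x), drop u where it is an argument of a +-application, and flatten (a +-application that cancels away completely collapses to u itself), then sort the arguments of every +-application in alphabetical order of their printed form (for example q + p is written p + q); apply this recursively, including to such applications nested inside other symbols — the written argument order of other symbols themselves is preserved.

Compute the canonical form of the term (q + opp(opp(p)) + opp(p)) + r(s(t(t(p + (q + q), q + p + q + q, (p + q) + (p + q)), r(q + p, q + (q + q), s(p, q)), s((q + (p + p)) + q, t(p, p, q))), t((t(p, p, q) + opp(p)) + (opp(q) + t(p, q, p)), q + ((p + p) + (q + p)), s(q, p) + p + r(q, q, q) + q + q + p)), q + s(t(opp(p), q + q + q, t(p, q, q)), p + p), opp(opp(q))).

Answer: q + r(s(t(t(p + q + q, p + q + q + q, p + p + q + q), r(p + q, q + q + q, s(p, q)), s(p + p + q + q, t(p, p, q))), t(opp(p) + opp(q) + t(p, p, q) + t(p, q, p), p + p + p + q + q, p + p + q + q + r(q, q, q) + s(q, p))), q + s(t(opp(p), q + q + q, t(p, q, q)), p + p), q)

Derivation:
Push opp inside:  distribute opp over + and collapse double opp
Inverses cancel:  p cancels
Collect terms:  q + r(s(t(t(p + q + q, p + q + q + q, p + p + q + q), r(p + q, q + q + q, s(p, q)), s(p + p + q + q, t(p, p, q))), t(opp(p) + opp(q) + t(p, p, q) + t(p, q, p), p + p + p + q + q, p + p + q + q + r(q, q, q) + s(q, p))), q + s(t(opp(p), q + q + q, t(p, q, q)), p + p), q)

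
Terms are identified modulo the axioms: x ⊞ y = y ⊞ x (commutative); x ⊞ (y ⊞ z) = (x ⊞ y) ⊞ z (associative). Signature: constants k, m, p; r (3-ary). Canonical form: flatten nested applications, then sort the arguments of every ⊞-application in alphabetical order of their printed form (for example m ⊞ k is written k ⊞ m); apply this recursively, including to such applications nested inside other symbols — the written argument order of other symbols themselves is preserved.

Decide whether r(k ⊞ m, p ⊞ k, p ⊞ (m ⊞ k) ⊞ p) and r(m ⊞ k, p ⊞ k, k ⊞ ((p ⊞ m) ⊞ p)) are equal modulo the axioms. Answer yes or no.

Answer: yes — both canonical forms are r(k ⊞ m, k ⊞ p, k ⊞ m ⊞ p ⊞ p)

Derivation:
Left:  r(k ⊞ m, p ⊞ k, p ⊞ (m ⊞ k) ⊞ p)
  Descend into:  p ⊞ (m ⊞ k) ⊞ p
  Un-nest:  p ⊞ m ⊞ k ⊞ p
  Order the arguments:  k ⊞ m ⊞ p ⊞ p
  Put back:  r(k ⊞ m, k ⊞ p, k ⊞ m ⊞ p ⊞ p)
Right:  r(m ⊞ k, p ⊞ k, k ⊞ ((p ⊞ m) ⊞ p))
  Focus inside:  k ⊞ ((p ⊞ m) ⊞ p)
  Merge nested applications:  k ⊞ p ⊞ m ⊞ p
  Sort:  k ⊞ m ⊞ p ⊞ p
  Reassemble:  r(k ⊞ m, k ⊞ p, k ⊞ m ⊞ p ⊞ p)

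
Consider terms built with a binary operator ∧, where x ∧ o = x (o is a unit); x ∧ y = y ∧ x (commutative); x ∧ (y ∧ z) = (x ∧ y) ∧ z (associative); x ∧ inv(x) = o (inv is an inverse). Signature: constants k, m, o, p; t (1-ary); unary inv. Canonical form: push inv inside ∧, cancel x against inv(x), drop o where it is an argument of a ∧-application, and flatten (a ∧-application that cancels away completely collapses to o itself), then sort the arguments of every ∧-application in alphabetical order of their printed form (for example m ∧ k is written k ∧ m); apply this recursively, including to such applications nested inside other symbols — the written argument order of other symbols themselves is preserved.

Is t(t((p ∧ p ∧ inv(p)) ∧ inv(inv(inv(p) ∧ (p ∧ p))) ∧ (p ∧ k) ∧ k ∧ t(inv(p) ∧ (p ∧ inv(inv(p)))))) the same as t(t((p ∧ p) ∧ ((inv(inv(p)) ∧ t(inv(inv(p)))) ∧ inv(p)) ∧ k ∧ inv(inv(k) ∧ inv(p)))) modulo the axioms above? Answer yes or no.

Answer: yes — both canonical forms are t(t(k ∧ k ∧ p ∧ p ∧ p ∧ t(p)))

Derivation:
Left:  t(t((p ∧ p ∧ inv(p)) ∧ inv(inv(inv(p) ∧ (p ∧ p))) ∧ (p ∧ k) ∧ k ∧ t(inv(p) ∧ (p ∧ inv(inv(p))))))
  Work inside:  (p ∧ p ∧ inv(p)) ∧ inv(inv(inv(p) ∧ (p ∧ p))) ∧ (p ∧ k) ∧ k ∧ t(inv(p) ∧ (p ∧ inv(inv(p))))
  Push inv inside:  distribute inv over ∧ and collapse double inv
  Collect:  p ∧ p ∧ p ∧ k ∧ k ∧ t(p)
  Sort:  k ∧ k ∧ p ∧ p ∧ p ∧ t(p)
  Put back:  t(t(k ∧ k ∧ p ∧ p ∧ p ∧ t(p)))
Right:  t(t((p ∧ p) ∧ ((inv(inv(p)) ∧ t(inv(inv(p)))) ∧ inv(p)) ∧ k ∧ inv(inv(k) ∧ inv(p))))
  Focus inside:  (p ∧ p) ∧ ((inv(inv(p)) ∧ t(inv(inv(p)))) ∧ inv(p)) ∧ k ∧ inv(inv(k) ∧ inv(p))
  Push inv inside:  distribute inv over ∧ and collapse double inv
  Collect:  p ∧ p ∧ p ∧ t(p) ∧ k ∧ k
  Sort arguments:  k ∧ k ∧ p ∧ p ∧ p ∧ t(p)
  Put back:  t(t(k ∧ k ∧ p ∧ p ∧ p ∧ t(p)))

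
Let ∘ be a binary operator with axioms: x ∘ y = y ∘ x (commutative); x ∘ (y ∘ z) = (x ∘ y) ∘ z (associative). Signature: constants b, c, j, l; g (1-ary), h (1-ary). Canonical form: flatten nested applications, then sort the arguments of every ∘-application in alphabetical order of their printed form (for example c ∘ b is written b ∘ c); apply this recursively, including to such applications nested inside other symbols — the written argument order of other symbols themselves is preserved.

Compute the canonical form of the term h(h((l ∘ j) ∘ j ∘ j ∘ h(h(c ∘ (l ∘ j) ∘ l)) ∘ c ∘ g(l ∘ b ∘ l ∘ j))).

Answer: h(h(c ∘ g(b ∘ j ∘ l ∘ l) ∘ h(h(c ∘ j ∘ l ∘ l)) ∘ j ∘ j ∘ j ∘ l))

Derivation:
Work inside:  (l ∘ j) ∘ j ∘ j ∘ h(h(c ∘ (l ∘ j) ∘ l)) ∘ c ∘ g(l ∘ b ∘ l ∘ j)
Flatten:  l ∘ j ∘ j ∘ j ∘ h(h(c ∘ (l ∘ j) ∘ l)) ∘ c ∘ g(l ∘ b ∘ l ∘ j)
Inside:  h(h(c ∘ (l ∘ j) ∘ l))  →  h(h(c ∘ j ∘ l ∘ l))
Simplify inside:  g(l ∘ b ∘ l ∘ j)  →  g(b ∘ j ∘ l ∘ l)
Sort:  c ∘ g(b ∘ j ∘ l ∘ l) ∘ h(h(c ∘ j ∘ l ∘ l)) ∘ j ∘ j ∘ j ∘ l
Rebuild:  h(h(c ∘ g(b ∘ j ∘ l ∘ l) ∘ h(h(c ∘ j ∘ l ∘ l)) ∘ j ∘ j ∘ j ∘ l))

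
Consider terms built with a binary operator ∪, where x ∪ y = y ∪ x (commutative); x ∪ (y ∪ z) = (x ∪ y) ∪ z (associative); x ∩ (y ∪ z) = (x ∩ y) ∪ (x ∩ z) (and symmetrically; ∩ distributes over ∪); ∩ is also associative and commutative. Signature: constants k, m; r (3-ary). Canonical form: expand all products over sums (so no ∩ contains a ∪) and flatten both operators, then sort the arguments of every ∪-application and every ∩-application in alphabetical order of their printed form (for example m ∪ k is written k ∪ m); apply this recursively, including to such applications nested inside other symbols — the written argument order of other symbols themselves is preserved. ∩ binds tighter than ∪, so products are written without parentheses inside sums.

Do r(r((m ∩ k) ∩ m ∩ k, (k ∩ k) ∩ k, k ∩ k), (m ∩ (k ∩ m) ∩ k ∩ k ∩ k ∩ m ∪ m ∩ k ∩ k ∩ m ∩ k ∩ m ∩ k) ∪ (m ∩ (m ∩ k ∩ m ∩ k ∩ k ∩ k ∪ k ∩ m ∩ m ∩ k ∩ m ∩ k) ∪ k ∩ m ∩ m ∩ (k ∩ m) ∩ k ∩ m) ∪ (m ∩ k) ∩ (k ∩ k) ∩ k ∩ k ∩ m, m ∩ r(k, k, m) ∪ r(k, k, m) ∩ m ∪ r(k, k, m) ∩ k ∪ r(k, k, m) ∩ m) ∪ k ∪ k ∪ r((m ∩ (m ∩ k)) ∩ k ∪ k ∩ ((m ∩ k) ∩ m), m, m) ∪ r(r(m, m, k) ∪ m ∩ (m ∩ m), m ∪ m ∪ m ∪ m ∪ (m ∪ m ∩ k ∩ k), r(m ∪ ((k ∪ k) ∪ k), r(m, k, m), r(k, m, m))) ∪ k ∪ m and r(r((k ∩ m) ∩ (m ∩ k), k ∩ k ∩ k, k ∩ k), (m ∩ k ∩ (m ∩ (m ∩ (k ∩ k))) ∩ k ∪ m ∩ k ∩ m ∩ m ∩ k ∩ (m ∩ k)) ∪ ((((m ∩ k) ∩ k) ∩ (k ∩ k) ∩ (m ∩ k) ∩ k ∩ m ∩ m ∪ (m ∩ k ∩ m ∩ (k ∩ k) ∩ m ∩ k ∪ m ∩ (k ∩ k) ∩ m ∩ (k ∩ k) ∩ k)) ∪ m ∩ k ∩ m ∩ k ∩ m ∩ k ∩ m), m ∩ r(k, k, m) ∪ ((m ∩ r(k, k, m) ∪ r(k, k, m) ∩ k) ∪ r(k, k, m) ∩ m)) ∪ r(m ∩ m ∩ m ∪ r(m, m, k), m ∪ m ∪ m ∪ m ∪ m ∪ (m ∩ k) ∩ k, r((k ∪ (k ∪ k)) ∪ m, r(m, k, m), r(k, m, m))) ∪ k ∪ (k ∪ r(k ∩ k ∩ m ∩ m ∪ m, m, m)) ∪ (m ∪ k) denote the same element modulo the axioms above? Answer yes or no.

Answer: no — k ∪ k ∪ k ∪ m ∪ r(k ∩ k ∩ m ∩ m ∪ k ∩ k ∩ m ∩ m, m, m) ∪ r(m ∩ m ∩ m ∪ r(m, m, k), k ∩ k ∩ m ∪ m ∪ m ∪ m ∪ m ∪ m, r(k ∪ k ∪ k ∪ m, r(m, k, m), r(k, m, m))) ∪ r(r(k ∩ k ∩ m ∩ m, k ∩ k ∩ k, k ∩ k), k ∩ k ∩ k ∩ k ∩ k ∩ m ∩ m ∪ k ∩ k ∩ k ∩ k ∩ m ∩ m ∩ m ∪ k ∩ k ∩ k ∩ k ∩ m ∩ m ∩ m ∪ k ∩ k ∩ k ∩ k ∩ m ∩ m ∩ m ∪ k ∩ k ∩ k ∩ m ∩ m ∩ m ∩ m ∪ k ∩ k ∩ k ∩ m ∩ m ∩ m ∩ m, k ∩ r(k, k, m) ∪ m ∩ r(k, k, m) ∪ m ∩ r(k, k, m) ∪ m ∩ r(k, k, m)) vs k ∪ k ∪ k ∪ m ∪ r(k ∩ k ∩ m ∩ m ∪ m, m, m) ∪ r(m ∩ m ∩ m ∪ r(m, m, k), k ∩ k ∩ m ∪ m ∪ m ∪ m ∪ m ∪ m, r(k ∪ k ∪ k ∪ m, r(m, k, m), r(k, m, m))) ∪ r(r(k ∩ k ∩ m ∩ m, k ∩ k ∩ k, k ∩ k), k ∩ k ∩ k ∩ k ∩ k ∩ k ∩ m ∩ m ∩ m ∩ m ∪ k ∩ k ∩ k ∩ k ∩ k ∩ m ∩ m ∪ k ∩ k ∩ k ∩ k ∩ m ∩ m ∩ m ∪ k ∩ k ∩ k ∩ k ∩ m ∩ m ∩ m ∪ k ∩ k ∩ k ∩ m ∩ m ∩ m ∩ m ∪ k ∩ k ∩ k ∩ m ∩ m ∩ m ∩ m, k ∩ r(k, k, m) ∪ m ∩ r(k, k, m) ∪ m ∩ r(k, k, m) ∪ m ∩ r(k, k, m))

Derivation:
Left:  r(r((m ∩ k) ∩ m ∩ k, (k ∩ k) ∩ k, k ∩ k), (m ∩ (k ∩ m) ∩ k ∩ k ∩ k ∩ m ∪ m ∩ k ∩ k ∩ m ∩ k ∩ m ∩ k) ∪ (m ∩ (m ∩ k ∩ m ∩ k ∩ k ∩ k ∪ k ∩ m ∩ m ∩ k ∩ m ∩ k) ∪ k ∩ m ∩ m ∩ (k ∩ m) ∩ k ∩ m) ∪ (m ∩ k) ∩ (k ∩ k) ∩ k ∩ k ∩ m, m ∩ r(k, k, m) ∪ r(k, k, m) ∩ m ∪ r(k, k, m) ∩ k ∪ r(k, k, m) ∩ m) ∪ k ∪ k ∪ r((m ∩ (m ∩ k)) ∩ k ∪ k ∩ ((m ∩ k) ∩ m), m, m) ∪ r(r(m, m, k) ∪ m ∩ (m ∩ m), m ∪ m ∪ m ∪ m ∪ (m ∪ m ∩ k ∩ k), r(m ∪ ((k ∪ k) ∪ k), r(m, k, m), r(k, m, m))) ∪ k ∪ m
  Expand products over sums:  r(r(k ∩ k ∩ m ∩ m, k ∩ k ∩ k, k ∩ k), k ∩ k ∩ k ∩ k ∩ k ∩ m ∩ m ∪ k ∩ k ∩ k ∩ k ∩ m ∩ m ∩ m ∪ k ∩ k ∩ k ∩ k ∩ m ∩ m ∩ m ∪ k ∩ k ∩ k ∩ k ∩ m ∩ m ∩ m ∪ k ∩ k ∩ k ∩ m ∩ m ∩ m ∩ m ∪ k ∩ k ∩ k ∩ m ∩ m ∩ m ∩ m, k ∩ r(k, k, m) ∪ m ∩ r(k, k, m) ∪ m ∩ r(k, k, m) ∪ m ∩ r(k, k, m)) ∪ k ∪ k ∪ r(k ∩ k ∩ m ∩ m ∪ k ∩ k ∩ m ∩ m, m, m) ∪ r(m ∩ m ∩ m ∪ r(m, m, k), k ∩ k ∩ m ∪ m ∪ m ∪ m ∪ m ∪ m, r(k ∪ k ∪ k ∪ m, r(m, k, m), r(k, m, m))) ∪ k ∪ m
  Order the arguments:  k ∪ k ∪ k ∪ m ∪ r(k ∩ k ∩ m ∩ m ∪ k ∩ k ∩ m ∩ m, m, m) ∪ r(m ∩ m ∩ m ∪ r(m, m, k), k ∩ k ∩ m ∪ m ∪ m ∪ m ∪ m ∪ m, r(k ∪ k ∪ k ∪ m, r(m, k, m), r(k, m, m))) ∪ r(r(k ∩ k ∩ m ∩ m, k ∩ k ∩ k, k ∩ k), k ∩ k ∩ k ∩ k ∩ k ∩ m ∩ m ∪ k ∩ k ∩ k ∩ k ∩ m ∩ m ∩ m ∪ k ∩ k ∩ k ∩ k ∩ m ∩ m ∩ m ∪ k ∩ k ∩ k ∩ k ∩ m ∩ m ∩ m ∪ k ∩ k ∩ k ∩ m ∩ m ∩ m ∩ m ∪ k ∩ k ∩ k ∩ m ∩ m ∩ m ∩ m, k ∩ r(k, k, m) ∪ m ∩ r(k, k, m) ∪ m ∩ r(k, k, m) ∪ m ∩ r(k, k, m))
Right:  r(r((k ∩ m) ∩ (m ∩ k), k ∩ k ∩ k, k ∩ k), (m ∩ k ∩ (m ∩ (m ∩ (k ∩ k))) ∩ k ∪ m ∩ k ∩ m ∩ m ∩ k ∩ (m ∩ k)) ∪ ((((m ∩ k) ∩ k) ∩ (k ∩ k) ∩ (m ∩ k) ∩ k ∩ m ∩ m ∪ (m ∩ k ∩ m ∩ (k ∩ k) ∩ m ∩ k ∪ m ∩ (k ∩ k) ∩ m ∩ (k ∩ k) ∩ k)) ∪ m ∩ k ∩ m ∩ k ∩ m ∩ k ∩ m), m ∩ r(k, k, m) ∪ ((m ∩ r(k, k, m) ∪ r(k, k, m) ∩ k) ∪ r(k, k, m) ∩ m)) ∪ r(m ∩ m ∩ m ∪ r(m, m, k), m ∪ m ∪ m ∪ m ∪ m ∪ (m ∩ k) ∩ k, r((k ∪ (k ∪ k)) ∪ m, r(m, k, m), r(k, m, m))) ∪ k ∪ (k ∪ r(k ∩ k ∩ m ∩ m ∪ m, m, m)) ∪ (m ∪ k)
  Un-nest:  r(r(k ∩ k ∩ m ∩ m, k ∩ k ∩ k, k ∩ k), k ∩ k ∩ k ∩ k ∩ k ∩ k ∩ m ∩ m ∩ m ∩ m ∪ k ∩ k ∩ k ∩ k ∩ k ∩ m ∩ m ∪ k ∩ k ∩ k ∩ k ∩ m ∩ m ∩ m ∪ k ∩ k ∩ k ∩ k ∩ m ∩ m ∩ m ∪ k ∩ k ∩ k ∩ m ∩ m ∩ m ∩ m ∪ k ∩ k ∩ k ∩ m ∩ m ∩ m ∩ m, k ∩ r(k, k, m) ∪ m ∩ r(k, k, m) ∪ m ∩ r(k, k, m) ∪ m ∩ r(k, k, m)) ∪ r(m ∩ m ∩ m ∪ r(m, m, k), k ∩ k ∩ m ∪ m ∪ m ∪ m ∪ m ∪ m, r(k ∪ k ∪ k ∪ m, r(m, k, m), r(k, m, m))) ∪ k ∪ k ∪ r(k ∩ k ∩ m ∩ m ∪ m, m, m) ∪ m ∪ k
  Order the arguments:  k ∪ k ∪ k ∪ m ∪ r(k ∩ k ∩ m ∩ m ∪ m, m, m) ∪ r(m ∩ m ∩ m ∪ r(m, m, k), k ∩ k ∩ m ∪ m ∪ m ∪ m ∪ m ∪ m, r(k ∪ k ∪ k ∪ m, r(m, k, m), r(k, m, m))) ∪ r(r(k ∩ k ∩ m ∩ m, k ∩ k ∩ k, k ∩ k), k ∩ k ∩ k ∩ k ∩ k ∩ k ∩ m ∩ m ∩ m ∩ m ∪ k ∩ k ∩ k ∩ k ∩ k ∩ m ∩ m ∪ k ∩ k ∩ k ∩ k ∩ m ∩ m ∩ m ∪ k ∩ k ∩ k ∩ k ∩ m ∩ m ∩ m ∪ k ∩ k ∩ k ∩ m ∩ m ∩ m ∩ m ∪ k ∩ k ∩ k ∩ m ∩ m ∩ m ∩ m, k ∩ r(k, k, m) ∪ m ∩ r(k, k, m) ∪ m ∩ r(k, k, m) ∪ m ∩ r(k, k, m))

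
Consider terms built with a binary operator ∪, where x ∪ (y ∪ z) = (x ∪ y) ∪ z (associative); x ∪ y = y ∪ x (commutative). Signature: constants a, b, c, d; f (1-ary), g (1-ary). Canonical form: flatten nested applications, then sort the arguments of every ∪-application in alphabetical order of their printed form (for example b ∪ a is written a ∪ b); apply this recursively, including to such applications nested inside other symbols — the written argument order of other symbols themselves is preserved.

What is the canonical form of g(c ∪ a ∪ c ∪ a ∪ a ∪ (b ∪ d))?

Descend into:  c ∪ a ∪ c ∪ a ∪ a ∪ (b ∪ d)
Merge nested applications:  c ∪ a ∪ c ∪ a ∪ a ∪ b ∪ d
Order the arguments:  a ∪ a ∪ a ∪ b ∪ c ∪ c ∪ d
Put back:  g(a ∪ a ∪ a ∪ b ∪ c ∪ c ∪ d)

Answer: g(a ∪ a ∪ a ∪ b ∪ c ∪ c ∪ d)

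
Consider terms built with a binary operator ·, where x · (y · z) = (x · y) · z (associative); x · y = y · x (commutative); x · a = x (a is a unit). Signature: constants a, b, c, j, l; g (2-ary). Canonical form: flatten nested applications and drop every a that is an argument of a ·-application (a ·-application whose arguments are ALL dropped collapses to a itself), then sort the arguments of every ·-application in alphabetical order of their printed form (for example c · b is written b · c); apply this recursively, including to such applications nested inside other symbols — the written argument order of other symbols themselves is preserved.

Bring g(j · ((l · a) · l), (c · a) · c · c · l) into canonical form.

Answer: g(j · l · l, c · c · c · l)

Derivation:
Descend into:  (c · a) · c · c · l
Un-nest:  c · a · c · c · l
Units out:  drop a
Sort arguments:  c · c · c · l
Rebuild:  g(j · l · l, c · c · c · l)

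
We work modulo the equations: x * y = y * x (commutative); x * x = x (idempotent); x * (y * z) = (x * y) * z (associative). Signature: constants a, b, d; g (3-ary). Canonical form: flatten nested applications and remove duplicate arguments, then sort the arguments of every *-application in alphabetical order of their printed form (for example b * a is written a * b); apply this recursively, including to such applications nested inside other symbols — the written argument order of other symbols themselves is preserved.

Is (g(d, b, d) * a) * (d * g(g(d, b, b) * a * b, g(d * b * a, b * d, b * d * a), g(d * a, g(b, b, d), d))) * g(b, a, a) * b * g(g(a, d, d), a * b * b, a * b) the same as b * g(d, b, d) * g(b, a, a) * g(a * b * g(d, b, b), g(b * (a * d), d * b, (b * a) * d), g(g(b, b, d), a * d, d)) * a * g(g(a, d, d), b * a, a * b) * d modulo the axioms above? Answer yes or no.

Left:  (g(d, b, d) * a) * (d * g(g(d, b, b) * a * b, g(d * b * a, b * d, b * d * a), g(d * a, g(b, b, d), d))) * g(b, a, a) * b * g(g(a, d, d), a * b * b, a * b)
  Merge nested applications:  g(d, b, d) * a * d * g(g(d, b, b) * a * b, g(d * b * a, b * d, b * d * a), g(d * a, g(b, b, d), d)) * g(b, a, a) * b * g(g(a, d, d), a * b * b, a * b)
  Simplify inside:  g(g(d, b, b) * a * b, g(d * b * a, b * d, b * d * a), g(d * a, g(b, b, d), d))  →  g(a * b * g(d, b, b), g(a * b * d, b * d, a * b * d), g(a * d, g(b, b, d), d))
  Canonicalize subterm:  g(g(a, d, d), a * b * b, a * b)  →  g(g(a, d, d), a * b, a * b)
  Sort arguments:  a * b * d * g(a * b * g(d, b, b), g(a * b * d, b * d, a * b * d), g(a * d, g(b, b, d), d)) * g(b, a, a) * g(d, b, d) * g(g(a, d, d), a * b, a * b)
Right:  b * g(d, b, d) * g(b, a, a) * g(a * b * g(d, b, b), g(b * (a * d), d * b, (b * a) * d), g(g(b, b, d), a * d, d)) * a * g(g(a, d, d), b * a, a * b) * d
  Canonicalize subterm:  g(a * b * g(d, b, b), g(b * (a * d), d * b, (b * a) * d), g(g(b, b, d), a * d, d))  →  g(a * b * g(d, b, b), g(a * b * d, b * d, a * b * d), g(g(b, b, d), a * d, d))
  Simplify inside:  g(g(a, d, d), b * a, a * b)  →  g(g(a, d, d), a * b, a * b)
  Sort arguments:  a * b * d * g(a * b * g(d, b, b), g(a * b * d, b * d, a * b * d), g(g(b, b, d), a * d, d)) * g(b, a, a) * g(d, b, d) * g(g(a, d, d), a * b, a * b)

Answer: no — a * b * d * g(a * b * g(d, b, b), g(a * b * d, b * d, a * b * d), g(a * d, g(b, b, d), d)) * g(b, a, a) * g(d, b, d) * g(g(a, d, d), a * b, a * b) vs a * b * d * g(a * b * g(d, b, b), g(a * b * d, b * d, a * b * d), g(g(b, b, d), a * d, d)) * g(b, a, a) * g(d, b, d) * g(g(a, d, d), a * b, a * b)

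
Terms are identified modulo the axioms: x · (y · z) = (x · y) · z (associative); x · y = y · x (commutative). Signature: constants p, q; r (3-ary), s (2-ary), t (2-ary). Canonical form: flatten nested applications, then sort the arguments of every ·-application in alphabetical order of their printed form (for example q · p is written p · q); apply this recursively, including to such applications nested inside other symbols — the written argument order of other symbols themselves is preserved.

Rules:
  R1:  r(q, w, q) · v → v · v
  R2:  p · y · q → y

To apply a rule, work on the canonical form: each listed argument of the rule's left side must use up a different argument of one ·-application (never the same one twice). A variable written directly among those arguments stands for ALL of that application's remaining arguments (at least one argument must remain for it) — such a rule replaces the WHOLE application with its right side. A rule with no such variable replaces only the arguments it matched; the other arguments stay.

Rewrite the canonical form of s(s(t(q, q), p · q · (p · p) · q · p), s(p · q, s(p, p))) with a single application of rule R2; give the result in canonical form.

Answer: s(s(t(q, q), p · p · p · q), s(p · q, s(p, p)))

Derivation:
Canonical form:  s(s(t(q, q), p · p · p · p · q · q), s(p · q, s(p, p)))
Apply R2:  consuming p, q;  y := p · p · p · q
The variable takes the whole remainder — replace the entire application.
New term:  s(s(t(q, q), p · p · p · q), s(p · q, s(p, p)))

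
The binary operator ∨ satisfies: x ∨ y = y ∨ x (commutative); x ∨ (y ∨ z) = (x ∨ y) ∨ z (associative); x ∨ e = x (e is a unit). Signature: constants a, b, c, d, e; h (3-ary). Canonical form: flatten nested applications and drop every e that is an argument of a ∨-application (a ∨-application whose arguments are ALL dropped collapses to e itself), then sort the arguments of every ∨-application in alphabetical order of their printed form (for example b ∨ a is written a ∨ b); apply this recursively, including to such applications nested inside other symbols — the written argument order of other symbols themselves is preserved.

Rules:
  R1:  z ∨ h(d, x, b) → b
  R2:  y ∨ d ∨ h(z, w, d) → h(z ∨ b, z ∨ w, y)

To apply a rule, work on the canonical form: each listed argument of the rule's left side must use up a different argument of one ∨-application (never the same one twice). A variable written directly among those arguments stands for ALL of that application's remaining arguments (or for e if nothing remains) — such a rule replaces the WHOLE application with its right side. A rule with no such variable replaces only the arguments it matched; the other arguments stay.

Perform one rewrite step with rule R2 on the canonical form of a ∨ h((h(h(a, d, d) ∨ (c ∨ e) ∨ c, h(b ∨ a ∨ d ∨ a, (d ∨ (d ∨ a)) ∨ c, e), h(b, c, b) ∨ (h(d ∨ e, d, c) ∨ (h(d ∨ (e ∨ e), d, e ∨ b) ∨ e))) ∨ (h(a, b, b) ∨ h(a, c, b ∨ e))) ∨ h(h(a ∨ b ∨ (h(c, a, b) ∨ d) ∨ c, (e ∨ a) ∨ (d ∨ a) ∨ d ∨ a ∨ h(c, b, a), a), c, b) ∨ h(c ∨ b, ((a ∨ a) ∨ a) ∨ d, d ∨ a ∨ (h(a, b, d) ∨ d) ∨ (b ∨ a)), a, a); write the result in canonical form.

Answer: a ∨ h(h(a, b, b) ∨ h(a, c, b) ∨ h(b ∨ c, a ∨ a ∨ a ∨ d, h(a ∨ b, a ∨ b, a ∨ a ∨ b ∨ d)) ∨ h(c ∨ c ∨ h(a, d, d), h(a ∨ a ∨ b ∨ d, a ∨ c ∨ d ∨ d, e), h(b, c, b) ∨ h(d, d, b) ∨ h(d, d, c)) ∨ h(h(a ∨ b ∨ c ∨ d ∨ h(c, a, b), a ∨ a ∨ a ∨ d ∨ d ∨ h(c, b, a), a), c, b), a, a)

Derivation:
Canonical form:  a ∨ h(h(a, b, b) ∨ h(a, c, b) ∨ h(b ∨ c, a ∨ a ∨ a ∨ d, a ∨ a ∨ b ∨ d ∨ d ∨ h(a, b, d)) ∨ h(c ∨ c ∨ h(a, d, d), h(a ∨ a ∨ b ∨ d, a ∨ c ∨ d ∨ d, e), h(b, c, b) ∨ h(d, d, b) ∨ h(d, d, c)) ∨ h(h(a ∨ b ∨ c ∨ d ∨ h(c, a, b), a ∨ a ∨ a ∨ d ∨ d ∨ h(c, b, a), a), c, b), a, a)
Apply R2:  consuming d, h(a, b, d);  w := b, y := a ∨ a ∨ b ∨ d, z := a
The variable takes the whole remainder — replace the entire application.
Giving:  a ∨ h(h(a, b, b) ∨ h(a, c, b) ∨ h(b ∨ c, a ∨ a ∨ a ∨ d, h(a ∨ b, a ∨ b, a ∨ a ∨ b ∨ d)) ∨ h(c ∨ c ∨ h(a, d, d), h(a ∨ a ∨ b ∨ d, a ∨ c ∨ d ∨ d, e), h(b, c, b) ∨ h(d, d, b) ∨ h(d, d, c)) ∨ h(h(a ∨ b ∨ c ∨ d ∨ h(c, a, b), a ∨ a ∨ a ∨ d ∨ d ∨ h(c, b, a), a), c, b), a, a)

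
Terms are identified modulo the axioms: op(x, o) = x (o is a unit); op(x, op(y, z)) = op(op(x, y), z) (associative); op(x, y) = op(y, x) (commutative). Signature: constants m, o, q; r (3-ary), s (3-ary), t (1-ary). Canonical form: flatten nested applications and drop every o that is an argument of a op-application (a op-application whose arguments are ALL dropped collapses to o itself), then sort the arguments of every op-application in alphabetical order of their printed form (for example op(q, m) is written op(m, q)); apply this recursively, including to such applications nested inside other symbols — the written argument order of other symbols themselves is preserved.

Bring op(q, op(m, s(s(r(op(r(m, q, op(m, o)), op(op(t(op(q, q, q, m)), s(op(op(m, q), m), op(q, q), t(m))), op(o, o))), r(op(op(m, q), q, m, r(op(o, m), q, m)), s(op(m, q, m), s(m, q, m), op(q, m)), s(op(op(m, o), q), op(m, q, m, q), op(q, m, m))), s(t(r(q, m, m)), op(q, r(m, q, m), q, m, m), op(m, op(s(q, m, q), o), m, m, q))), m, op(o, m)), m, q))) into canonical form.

Answer: op(m, q, s(s(r(op(r(m, q, m), s(op(m, m, q), op(q, q), t(m)), t(op(m, q, q, q))), r(op(m, m, q, q, r(m, q, m)), s(op(m, m, q), s(m, q, m), op(m, q)), s(op(m, q), op(m, m, q, q), op(m, m, q))), s(t(r(q, m, m)), op(m, m, q, q, r(m, q, m)), op(m, m, m, q, s(q, m, q)))), m, m), m, q))

Derivation:
Merge nested applications:  op(q, m, s(s(r(op(r(m, q, op(m, o)), op(op(t(op(q, q, q, m)), s(op(op(m, q), m), op(q, q), t(m))), op(o, o))), r(op(op(m, q), q, m, r(op(o, m), q, m)), s(op(m, q, m), s(m, q, m), op(q, m)), s(op(op(m, o), q), op(m, q, m, q), op(q, m, m))), s(t(r(q, m, m)), op(q, r(m, q, m), q, m, m), op(m, op(s(q, m, q), o), m, m, q))), m, op(o, m)), m, q))
Canonicalize subterm:  s(s(r(op(r(m, q, op(m, o)), op(op(t(op(q, q, q, m)), s(op(op(m, q), m), op(q, q), t(m))), op(o, o))), r(op(op(m, q), q, m, r(op(o, m), q, m)), s(op(m, q, m), s(m, q, m), op(q, m)), s(op(op(m, o), q), op(m, q, m, q), op(q, m, m))), s(t(r(q, m, m)), op(q, r(m, q, m), q, m, m), op(m, op(s(q, m, q), o), m, m, q))), m, op(o, m)), m, q)  →  s(s(r(op(r(m, q, m), s(op(m, m, q), op(q, q), t(m)), t(op(m, q, q, q))), r(op(m, m, q, q, r(m, q, m)), s(op(m, m, q), s(m, q, m), op(m, q)), s(op(m, q), op(m, m, q, q), op(m, m, q))), s(t(r(q, m, m)), op(m, m, q, q, r(m, q, m)), op(m, m, m, q, s(q, m, q)))), m, m), m, q)
Sort arguments:  op(m, q, s(s(r(op(r(m, q, m), s(op(m, m, q), op(q, q), t(m)), t(op(m, q, q, q))), r(op(m, m, q, q, r(m, q, m)), s(op(m, m, q), s(m, q, m), op(m, q)), s(op(m, q), op(m, m, q, q), op(m, m, q))), s(t(r(q, m, m)), op(m, m, q, q, r(m, q, m)), op(m, m, m, q, s(q, m, q)))), m, m), m, q))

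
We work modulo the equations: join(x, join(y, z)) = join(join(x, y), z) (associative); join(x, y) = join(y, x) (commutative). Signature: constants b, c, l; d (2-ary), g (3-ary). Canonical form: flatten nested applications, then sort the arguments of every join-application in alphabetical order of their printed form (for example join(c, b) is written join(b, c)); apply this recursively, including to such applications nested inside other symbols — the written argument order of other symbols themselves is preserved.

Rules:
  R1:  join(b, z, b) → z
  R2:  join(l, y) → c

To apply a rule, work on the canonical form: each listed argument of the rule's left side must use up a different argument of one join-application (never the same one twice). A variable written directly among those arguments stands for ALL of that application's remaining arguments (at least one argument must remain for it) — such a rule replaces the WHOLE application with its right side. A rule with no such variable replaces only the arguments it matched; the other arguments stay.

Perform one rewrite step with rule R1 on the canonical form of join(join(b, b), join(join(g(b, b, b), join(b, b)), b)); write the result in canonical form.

Canonical form:  join(b, b, b, b, b, g(b, b, b))
Apply R1:  consuming b, b;  z := join(b, b, b, g(b, b, b))
The extension variable absorbs all remaining arguments, so the whole application is rewritten.
Giving:  join(b, b, b, g(b, b, b))

Answer: join(b, b, b, g(b, b, b))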